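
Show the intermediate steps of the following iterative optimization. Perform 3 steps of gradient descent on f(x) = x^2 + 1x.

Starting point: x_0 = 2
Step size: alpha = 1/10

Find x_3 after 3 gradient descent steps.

f(x) = x^2 + 1x, f'(x) = 2x + (1)
Step 1: f'(2) = 5, x_1 = 2 - 1/10 * 5 = 3/2
Step 2: f'(3/2) = 4, x_2 = 3/2 - 1/10 * 4 = 11/10
Step 3: f'(11/10) = 16/5, x_3 = 11/10 - 1/10 * 16/5 = 39/50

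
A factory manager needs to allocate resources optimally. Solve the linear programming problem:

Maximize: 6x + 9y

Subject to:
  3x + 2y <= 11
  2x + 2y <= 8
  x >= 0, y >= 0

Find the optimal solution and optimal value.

Feasible vertices: (0, 0), (0, 4), (3, 1), (11/3, 0)
Objective 6x + 9y at each:
  (0, 0): 0
  (0, 4): 36
  (3, 1): 27
  (11/3, 0): 22
Maximum is 36 at (0, 4).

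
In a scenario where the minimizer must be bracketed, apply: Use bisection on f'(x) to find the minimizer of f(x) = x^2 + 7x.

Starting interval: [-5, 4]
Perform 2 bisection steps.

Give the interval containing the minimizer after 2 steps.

Finding critical point of f(x) = x^2 + 7x using bisection on f'(x) = 2x + 7.
f'(x) = 0 when x = -7/2.
Starting interval: [-5, 4]
Step 1: mid = -1/2, f'(mid) = 6, new interval = [-5, -1/2]
Step 2: mid = -11/4, f'(mid) = 3/2, new interval = [-5, -11/4]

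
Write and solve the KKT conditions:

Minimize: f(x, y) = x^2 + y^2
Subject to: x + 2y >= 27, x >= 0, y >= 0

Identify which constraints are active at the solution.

KKT conditions for min x^2 + y^2 s.t. 1x + 2y >= 27, x >= 0, y >= 0:
Stationarity: 2x = mu*1 + mu_x, 2y = mu*2 + mu_y, with mu, mu_x, mu_y >= 0
Complementary slackness: mu*(x + 2y - 27) = 0, mu_x*x = 0, mu_y*y = 0
(0, 0) is infeasible (1*0 + 2*0 < 27), so if mu = 0 stationarity would force x = mu_x/2 >= 0, y = mu_y/2 >= 0 with mu_x*x = mu_y*y = 0, i.e. x = y = 0: contradiction. Hence mu > 0 and x + 2y = 27 is active.
Try x > 0, y > 0 (so mu_x = mu_y = 0): x = 1*mu/2, y = 2*mu/2
Substitute: 1*(1*mu/2) + 2*(2*mu/2) = 27
  mu*5/2 = 27 => mu = 54/5
x* = 27/5 > 0, y* = 54/5 > 0, consistent with mu_x = mu_y = 0.
f is convex and the constraints are linear, so this KKT point is the global minimum.
f* = 729/5
Active constraints: x + 2y >= 27 (holds with equality, mu = 54/5 > 0); x >= 0 and y >= 0 are inactive (mu_x = mu_y = 0).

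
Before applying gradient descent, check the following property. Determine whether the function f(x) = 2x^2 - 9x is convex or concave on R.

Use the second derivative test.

f(x) = 2x^2 - 9x
f'(x) = 4x - 9
f''(x) = 4
Since f''(x) = 4 > 0 for all x, f is convex on R.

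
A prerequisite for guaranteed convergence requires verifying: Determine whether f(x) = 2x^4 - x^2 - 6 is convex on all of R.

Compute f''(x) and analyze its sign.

f(x) = 2x^4 - x^2 - 6
f'(x) = 8x^3 + -2x
f''(x) = 24x^2 + -2
f''(0) = -2 < 0, so not convex near x = 0
Therefore, f is not globally convex on R.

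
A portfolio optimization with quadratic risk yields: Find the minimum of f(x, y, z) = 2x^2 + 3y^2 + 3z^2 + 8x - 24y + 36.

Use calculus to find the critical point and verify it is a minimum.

f(x,y,z) = 2x^2 + 3y^2 + 3z^2 + 8x - 24y + 36
df/dx = 4x + (8) = 0 => x = -2
df/dy = 6y + (-24) = 0 => y = 4
df/dz = 6z + (0) = 0 => z = 0
f(-2,4,0) = 2*(-2)^2 + 3*(4)^2 + 3*(0)^2 + 8*(-2) + -24*(4) + 36 = -20
Hessian is diagonal with entries 4, 6, 6 > 0, confirmed minimum.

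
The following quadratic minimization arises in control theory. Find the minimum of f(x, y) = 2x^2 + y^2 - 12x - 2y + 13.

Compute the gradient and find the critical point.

f(x,y) = 2x^2 + y^2 - 12x - 2y + 13
df/dx = 4x + (-12) = 0  =>  x = 3
df/dy = 2y + (-2) = 0  =>  y = 1
f(3, 1) = 2*(3)^2 + 1*(1)^2 + -12*(3) + -2*(1) + 13 = -6
Hessian is diagonal with entries 4, 2 > 0, so this is a minimum.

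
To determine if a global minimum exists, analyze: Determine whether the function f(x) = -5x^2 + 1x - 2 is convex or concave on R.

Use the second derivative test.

f(x) = -5x^2 + 1x - 2
f'(x) = -10x + 1
f''(x) = -10
Since f''(x) = -10 < 0 for all x, f is concave on R.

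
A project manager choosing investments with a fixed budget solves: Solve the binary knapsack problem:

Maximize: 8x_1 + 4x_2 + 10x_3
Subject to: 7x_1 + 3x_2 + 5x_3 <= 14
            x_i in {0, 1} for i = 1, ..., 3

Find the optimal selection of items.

Items: item 1 (v=8, w=7), item 2 (v=4, w=3), item 3 (v=10, w=5)
Capacity: 14
Checking all 8 subsets (w = total weight, v = total value):
  {}: w = 0, v = 0
  {1}: w = 7, v = 8
  {2}: w = 3, v = 4
  {3}: w = 5, v = 10
  {1, 2}: w = 10, v = 12
  {1, 3}: w = 12, v = 18
  {2, 3}: w = 8, v = 14
  {1, 2, 3}: w = 15 > 14, infeasible
Best feasible subset: items [1, 3]
Total weight: 12 <= 14, total value: 18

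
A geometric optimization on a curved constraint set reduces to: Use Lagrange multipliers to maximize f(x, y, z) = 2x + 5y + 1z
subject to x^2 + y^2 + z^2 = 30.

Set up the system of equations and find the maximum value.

Lagrange conditions: 2 = 2*lambda*x, 5 = 2*lambda*y, 1 = 2*lambda*z
So x:2 = y:5 = z:1, i.e. x = 2t, y = 5t, z = 1t
Constraint: t^2*(2^2 + 5^2 + 1^2) = 30
  t^2 * 30 = 30  =>  t = sqrt(1)
Maximum = 2*2t + 5*5t + 1*1t = 30*sqrt(1) = 30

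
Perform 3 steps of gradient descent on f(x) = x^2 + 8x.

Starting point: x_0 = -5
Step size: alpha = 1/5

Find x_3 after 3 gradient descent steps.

f(x) = x^2 + 8x, f'(x) = 2x + (8)
Step 1: f'(-5) = -2, x_1 = -5 - 1/5 * -2 = -23/5
Step 2: f'(-23/5) = -6/5, x_2 = -23/5 - 1/5 * -6/5 = -109/25
Step 3: f'(-109/25) = -18/25, x_3 = -109/25 - 1/5 * -18/25 = -527/125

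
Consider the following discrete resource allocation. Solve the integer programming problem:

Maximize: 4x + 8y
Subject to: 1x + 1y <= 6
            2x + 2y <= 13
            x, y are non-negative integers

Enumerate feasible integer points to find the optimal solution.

Constraint 1: 1x + 1y <= 6
Constraint 2: 2x + 2y <= 13
Feasible x range (need y >= 0): 0 <= x <= min(6/1, 13/2) => x in {0, ..., 6}.
Enumerate feasible integer points row by row (the coefficient of y is 8 > 0, so for each x the largest feasible y gives the best value):
  x = 0: y <= min((6 - 1*0)/1, (13 - 2*0)/2) => y in {0, ..., 6}; best 4*0 + 8*6 = 48
  x = 1: y <= min((6 - 1*1)/1, (13 - 2*1)/2) => y in {0, ..., 5}; best 4*1 + 8*5 = 44
  x = 2: y <= min((6 - 1*2)/1, (13 - 2*2)/2) => y in {0, ..., 4}; best 4*2 + 8*4 = 40
  x = 3: y <= min((6 - 1*3)/1, (13 - 2*3)/2) => y in {0, ..., 3}; best 4*3 + 8*3 = 36
  x = 4: y <= min((6 - 1*4)/1, (13 - 2*4)/2) => y in {0, ..., 2}; best 4*4 + 8*2 = 32
  x = 5: y <= min((6 - 1*5)/1, (13 - 2*5)/2) => y in {0, ..., 1}; best 4*5 + 8*1 = 28
  x = 6: y <= min((6 - 1*6)/1, (13 - 2*6)/2) => y in {0}; best 4*6 + 8*0 = 24
The maximum 4x + 8y = 48 is achieved at x = 0, y = 6.
Check: 1*0 + 1*6 = 6 <= 6 and 2*0 + 2*6 = 12 <= 13.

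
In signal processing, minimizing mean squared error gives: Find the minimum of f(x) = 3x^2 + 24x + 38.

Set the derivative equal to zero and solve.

f(x) = 3x^2 + 24x + 38
f'(x) = 6x + (24) = 0
x = -24/6 = -4
f(-4) = -10
Since f''(x) = 6 > 0, this is a minimum.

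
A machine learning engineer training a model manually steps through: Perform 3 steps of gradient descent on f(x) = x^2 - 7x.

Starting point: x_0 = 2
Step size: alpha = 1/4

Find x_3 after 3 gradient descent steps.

f(x) = x^2 - 7x, f'(x) = 2x + (-7)
Step 1: f'(2) = -3, x_1 = 2 - 1/4 * -3 = 11/4
Step 2: f'(11/4) = -3/2, x_2 = 11/4 - 1/4 * -3/2 = 25/8
Step 3: f'(25/8) = -3/4, x_3 = 25/8 - 1/4 * -3/4 = 53/16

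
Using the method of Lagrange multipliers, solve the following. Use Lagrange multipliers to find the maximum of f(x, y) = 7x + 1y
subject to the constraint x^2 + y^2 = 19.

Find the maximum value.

Set up Lagrange conditions: grad f = lambda * grad g
  7 = 2*lambda*x
  1 = 2*lambda*y
From these: x/y = 7/1, so x = 7t, y = 1t for some t.
Substitute into constraint: (7t)^2 + (1t)^2 = 19
  t^2 * 50 = 19
  t = sqrt(19/50)
Maximum = 7*x + 1*y = (7^2 + 1^2)*t = 50 * sqrt(19/50) = sqrt(950)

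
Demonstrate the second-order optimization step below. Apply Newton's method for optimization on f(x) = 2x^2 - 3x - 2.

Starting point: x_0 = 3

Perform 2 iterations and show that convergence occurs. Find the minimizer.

f(x) = 2x^2 - 3x - 2, f'(x) = 4x + (-3), f''(x) = 4
Step 1: f'(3) = 9, x_1 = 3 - 9/4 = 3/4
Step 2: f'(3/4) = 0, x_2 = 3/4 (converged)
Newton's method converges in 1 step for quadratics.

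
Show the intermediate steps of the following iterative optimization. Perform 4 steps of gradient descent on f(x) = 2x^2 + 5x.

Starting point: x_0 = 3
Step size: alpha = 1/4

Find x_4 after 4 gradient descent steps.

f(x) = 2x^2 + 5x, f'(x) = 4x + (5)
Step 1: f'(3) = 17, x_1 = 3 - 1/4 * 17 = -5/4
Step 2: f'(-5/4) = 0, x_2 = -5/4 - 1/4 * 0 = -5/4
Step 3: f'(-5/4) = 0, x_3 = -5/4 - 1/4 * 0 = -5/4
Step 4: f'(-5/4) = 0, x_4 = -5/4 - 1/4 * 0 = -5/4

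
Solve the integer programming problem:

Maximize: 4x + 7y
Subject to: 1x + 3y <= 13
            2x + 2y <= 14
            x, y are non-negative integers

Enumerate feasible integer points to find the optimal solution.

Constraint 1: 1x + 3y <= 13
Constraint 2: 2x + 2y <= 14
Feasible x range (need y >= 0): 0 <= x <= min(13/1, 14/2) => x in {0, ..., 7}.
Enumerate feasible integer points row by row (the coefficient of y is 7 > 0, so for each x the largest feasible y gives the best value):
  x = 0: y <= min((13 - 1*0)/3, (14 - 2*0)/2) => y in {0, ..., 4}; best 4*0 + 7*4 = 28
  x = 1: y <= min((13 - 1*1)/3, (14 - 2*1)/2) => y in {0, ..., 4}; best 4*1 + 7*4 = 32
  x = 2: y <= min((13 - 1*2)/3, (14 - 2*2)/2) => y in {0, ..., 3}; best 4*2 + 7*3 = 29
  x = 3: y <= min((13 - 1*3)/3, (14 - 2*3)/2) => y in {0, ..., 3}; best 4*3 + 7*3 = 33
  x = 4: y <= min((13 - 1*4)/3, (14 - 2*4)/2) => y in {0, ..., 3}; best 4*4 + 7*3 = 37
  x = 5: y <= min((13 - 1*5)/3, (14 - 2*5)/2) => y in {0, ..., 2}; best 4*5 + 7*2 = 34
  x = 6: y <= min((13 - 1*6)/3, (14 - 2*6)/2) => y in {0, ..., 1}; best 4*6 + 7*1 = 31
  x = 7: y <= min((13 - 1*7)/3, (14 - 2*7)/2) => y in {0}; best 4*7 + 7*0 = 28
The maximum 4x + 7y = 37 is achieved at x = 4, y = 3.
Check: 1*4 + 3*3 = 13 <= 13 and 2*4 + 2*3 = 14 <= 14.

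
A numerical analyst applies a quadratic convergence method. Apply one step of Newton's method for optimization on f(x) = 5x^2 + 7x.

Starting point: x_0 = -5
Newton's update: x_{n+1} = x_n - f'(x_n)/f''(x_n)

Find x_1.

f(x) = 5x^2 + 7x
f'(x) = 10x + (7), f''(x) = 10
Newton step: x_1 = x_0 - f'(x_0)/f''(x_0)
f'(-5) = -43
x_1 = -5 - -43/10 = -7/10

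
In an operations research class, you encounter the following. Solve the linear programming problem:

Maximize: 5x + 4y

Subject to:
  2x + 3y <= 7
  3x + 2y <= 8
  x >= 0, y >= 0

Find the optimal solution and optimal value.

Feasible vertices: (0, 0), (0, 7/3), (2, 1), (8/3, 0)
Objective 5x + 4y at each:
  (0, 0): 0
  (0, 7/3): 28/3
  (2, 1): 14
  (8/3, 0): 40/3
Maximum is 14 at (2, 1).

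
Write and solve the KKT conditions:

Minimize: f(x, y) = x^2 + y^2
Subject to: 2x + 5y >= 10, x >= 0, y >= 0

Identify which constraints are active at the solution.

KKT conditions for min x^2 + y^2 s.t. 2x + 5y >= 10, x >= 0, y >= 0:
Stationarity: 2x = mu*2 + mu_x, 2y = mu*5 + mu_y, with mu, mu_x, mu_y >= 0
Complementary slackness: mu*(2x + 5y - 10) = 0, mu_x*x = 0, mu_y*y = 0
(0, 0) is infeasible (2*0 + 5*0 < 10), so if mu = 0 stationarity would force x = mu_x/2 >= 0, y = mu_y/2 >= 0 with mu_x*x = mu_y*y = 0, i.e. x = y = 0: contradiction. Hence mu > 0 and 2x + 5y = 10 is active.
Try x > 0, y > 0 (so mu_x = mu_y = 0): x = 2*mu/2, y = 5*mu/2
Substitute: 2*(2*mu/2) + 5*(5*mu/2) = 10
  mu*29/2 = 10 => mu = 20/29
x* = 20/29 > 0, y* = 50/29 > 0, consistent with mu_x = mu_y = 0.
f is convex and the constraints are linear, so this KKT point is the global minimum.
f* = 100/29
Active constraints: 2x + 5y >= 10 (holds with equality, mu = 20/29 > 0); x >= 0 and y >= 0 are inactive (mu_x = mu_y = 0).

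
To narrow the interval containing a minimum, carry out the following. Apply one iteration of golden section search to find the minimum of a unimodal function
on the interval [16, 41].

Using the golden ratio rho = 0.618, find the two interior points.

Golden section search on [16, 41].
Golden ratio rho = 0.618 (approx).
Interior points:
  x_1 = 16 + (1-0.618)*25 = 25.5500
  x_2 = 16 + 0.618*25 = 31.4500
Compare f(x_1) and f(x_2) to determine which subinterval to keep.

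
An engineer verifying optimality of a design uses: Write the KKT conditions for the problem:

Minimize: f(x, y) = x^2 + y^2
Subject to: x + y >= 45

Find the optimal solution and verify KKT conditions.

KKT conditions for min x^2 + y^2 s.t. x + y >= 45:
Stationarity: 2x = mu, 2y = mu
So x = y = mu/2.
Complementary slackness: mu*(x + y - 45) = 0
Primal feasibility: x + y >= 45; dual feasibility: mu >= 0
If mu = 0 then x = y = 0, but 0 + 0 < 45 is infeasible, so the constraint is active.
Constraint active: x + y = 2*(mu/2) = 45 => mu = 45
x = y = 45/2, f = 2025/2
Verify: stationarity 2*(45/2) = 45 = mu; primal 45/2 + 45/2 = 45 >= 45; dual mu = 45 >= 0; complementary slackness 45*(45 - 45) = 0. All KKT conditions hold.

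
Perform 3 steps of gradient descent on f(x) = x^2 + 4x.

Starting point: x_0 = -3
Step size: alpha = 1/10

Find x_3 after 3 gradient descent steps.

f(x) = x^2 + 4x, f'(x) = 2x + (4)
Step 1: f'(-3) = -2, x_1 = -3 - 1/10 * -2 = -14/5
Step 2: f'(-14/5) = -8/5, x_2 = -14/5 - 1/10 * -8/5 = -66/25
Step 3: f'(-66/25) = -32/25, x_3 = -66/25 - 1/10 * -32/25 = -314/125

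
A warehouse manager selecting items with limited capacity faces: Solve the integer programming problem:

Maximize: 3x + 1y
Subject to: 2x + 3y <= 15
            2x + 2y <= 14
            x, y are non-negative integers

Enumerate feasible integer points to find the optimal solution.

Constraint 1: 2x + 3y <= 15
Constraint 2: 2x + 2y <= 14
Feasible x range (need y >= 0): 0 <= x <= min(15/2, 14/2) => x in {0, ..., 7}.
Enumerate feasible integer points row by row (the coefficient of y is 1 > 0, so for each x the largest feasible y gives the best value):
  x = 0: y <= min((15 - 2*0)/3, (14 - 2*0)/2) => y in {0, ..., 5}; best 3*0 + 1*5 = 5
  x = 1: y <= min((15 - 2*1)/3, (14 - 2*1)/2) => y in {0, ..., 4}; best 3*1 + 1*4 = 7
  x = 2: y <= min((15 - 2*2)/3, (14 - 2*2)/2) => y in {0, ..., 3}; best 3*2 + 1*3 = 9
  x = 3: y <= min((15 - 2*3)/3, (14 - 2*3)/2) => y in {0, ..., 3}; best 3*3 + 1*3 = 12
  x = 4: y <= min((15 - 2*4)/3, (14 - 2*4)/2) => y in {0, ..., 2}; best 3*4 + 1*2 = 14
  x = 5: y <= min((15 - 2*5)/3, (14 - 2*5)/2) => y in {0, ..., 1}; best 3*5 + 1*1 = 16
  x = 6: y <= min((15 - 2*6)/3, (14 - 2*6)/2) => y in {0, ..., 1}; best 3*6 + 1*1 = 19
  x = 7: y <= min((15 - 2*7)/3, (14 - 2*7)/2) => y in {0}; best 3*7 + 1*0 = 21
The maximum 3x + 1y = 21 is achieved at x = 7, y = 0.
Check: 2*7 + 3*0 = 14 <= 15 and 2*7 + 2*0 = 14 <= 14.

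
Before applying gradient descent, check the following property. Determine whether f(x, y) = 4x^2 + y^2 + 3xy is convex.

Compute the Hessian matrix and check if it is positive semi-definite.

f(x,y) = 4x^2 + y^2 + 3xy
Hessian H = [[8, 3], [3, 2]]
trace(H) = 10, det(H) = 7
Eigenvalues: (10 +/- sqrt(72)) / 2 = 9.243, 0.7574
Since both eigenvalues > 0, f is convex.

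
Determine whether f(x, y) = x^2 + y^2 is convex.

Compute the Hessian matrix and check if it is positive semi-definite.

f(x,y) = x^2 + y^2
Hessian H = [[2, 0], [0, 2]]
trace(H) = 4, det(H) = 4
Eigenvalues: (4 +/- sqrt(0)) / 2 = 2, 2
Since both eigenvalues > 0, f is convex.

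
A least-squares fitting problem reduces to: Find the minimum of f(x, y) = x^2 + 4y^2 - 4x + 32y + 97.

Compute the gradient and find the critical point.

f(x,y) = x^2 + 4y^2 - 4x + 32y + 97
df/dx = 2x + (-4) = 0  =>  x = 2
df/dy = 8y + (32) = 0  =>  y = -4
f(2, -4) = 1*(2)^2 + 4*(-4)^2 + -4*(2) + 32*(-4) + 97 = 29
Hessian is diagonal with entries 2, 8 > 0, so this is a minimum.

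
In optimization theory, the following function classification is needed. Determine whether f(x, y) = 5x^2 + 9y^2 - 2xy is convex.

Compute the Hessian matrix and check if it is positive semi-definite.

f(x,y) = 5x^2 + 9y^2 - 2xy
Hessian H = [[10, -2], [-2, 18]]
trace(H) = 28, det(H) = 176
Eigenvalues: (28 +/- sqrt(80)) / 2 = 18.47, 9.528
Since both eigenvalues > 0, f is convex.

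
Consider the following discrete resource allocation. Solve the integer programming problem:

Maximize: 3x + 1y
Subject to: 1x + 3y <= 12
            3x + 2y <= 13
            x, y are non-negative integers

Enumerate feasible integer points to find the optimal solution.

Constraint 1: 1x + 3y <= 12
Constraint 2: 3x + 2y <= 13
Feasible x range (need y >= 0): 0 <= x <= min(12/1, 13/3) => x in {0, ..., 4}.
Enumerate feasible integer points row by row (the coefficient of y is 1 > 0, so for each x the largest feasible y gives the best value):
  x = 0: y <= min((12 - 1*0)/3, (13 - 3*0)/2) => y in {0, ..., 4}; best 3*0 + 1*4 = 4
  x = 1: y <= min((12 - 1*1)/3, (13 - 3*1)/2) => y in {0, ..., 3}; best 3*1 + 1*3 = 6
  x = 2: y <= min((12 - 1*2)/3, (13 - 3*2)/2) => y in {0, ..., 3}; best 3*2 + 1*3 = 9
  x = 3: y <= min((12 - 1*3)/3, (13 - 3*3)/2) => y in {0, ..., 2}; best 3*3 + 1*2 = 11
  x = 4: y <= min((12 - 1*4)/3, (13 - 3*4)/2) => y in {0}; best 3*4 + 1*0 = 12
The maximum 3x + 1y = 12 is achieved at x = 4, y = 0.
Check: 1*4 + 3*0 = 4 <= 12 and 3*4 + 2*0 = 12 <= 13.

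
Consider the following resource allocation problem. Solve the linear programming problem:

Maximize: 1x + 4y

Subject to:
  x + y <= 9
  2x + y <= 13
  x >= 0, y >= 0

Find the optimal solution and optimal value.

Feasible vertices: (0, 0), (0, 9), (4, 5), (13/2, 0)
Objective 1x + 4y at each:
  (0, 0): 0
  (0, 9): 36
  (4, 5): 24
  (13/2, 0): 13/2
Maximum is 36 at (0, 9).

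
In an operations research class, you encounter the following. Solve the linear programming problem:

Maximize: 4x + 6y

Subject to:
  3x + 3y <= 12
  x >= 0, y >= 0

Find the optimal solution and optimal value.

The feasible region has vertices at [(0, 0), (4, 0), (0, 4)].
Checking objective 4x + 6y at each vertex:
  (0, 0): 4*0 + 6*0 = 0
  (4, 0): 4*4 + 6*0 = 16
  (0, 4): 4*0 + 6*4 = 24
Maximum is 24 at (0, 4).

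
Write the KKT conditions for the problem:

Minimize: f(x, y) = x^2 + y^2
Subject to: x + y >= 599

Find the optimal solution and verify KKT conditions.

KKT conditions for min x^2 + y^2 s.t. x + y >= 599:
Stationarity: 2x = mu, 2y = mu
So x = y = mu/2.
Complementary slackness: mu*(x + y - 599) = 0
Primal feasibility: x + y >= 599; dual feasibility: mu >= 0
If mu = 0 then x = y = 0, but 0 + 0 < 599 is infeasible, so the constraint is active.
Constraint active: x + y = 2*(mu/2) = 599 => mu = 599
x = y = 599/2, f = 358801/2
Verify: stationarity 2*(599/2) = 599 = mu; primal 599/2 + 599/2 = 599 >= 599; dual mu = 599 >= 0; complementary slackness 599*(599 - 599) = 0. All KKT conditions hold.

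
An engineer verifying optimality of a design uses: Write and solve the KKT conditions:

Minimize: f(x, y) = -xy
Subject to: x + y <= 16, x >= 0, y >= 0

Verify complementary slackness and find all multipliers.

Problem: min -xy s.t. x + y <= 16 (multiplier lambda), x >= 0 (mu_x), y >= 0 (mu_y)
KKT stationarity: -y + lambda - mu_x = 0, -x + lambda - mu_y = 0, with lambda, mu_x, mu_y >= 0
Complementary slackness: lambda*(x + y - 16) = 0, mu_x*x = 0, mu_y*y = 0
If lambda = 0: y = -mu_x <= 0 and x = -mu_y <= 0 force x = y = 0 with f = 0; but x = y = 8 is feasible with f = -64 < 0, so this is not the minimum. Hence lambda > 0 and x + y = 16.
Try x > 0, y > 0 (so mu_x = mu_y = 0): y = lambda, x = lambda => x = y = lambda
x + y = 16 => 2*lambda = 16 => lambda = 8
x* = y* = 8 > 0, consistent with mu_x = mu_y = 0.
(Any feasible point with x = 0 or y = 0 has f = 0 > -64, so the minimum is not on those boundaries.)
min(-xy) = -64 (i.e. max xy = 64)
Multipliers: lambda = 8, mu_x = 0, mu_y = 0
Complementary slackness: lambda*(x + y - 16) = 8*(8 + 8 - 16) = 0, mu_x*x = 0*8 = 0, mu_y*y = 0*8 = 0. Satisfied.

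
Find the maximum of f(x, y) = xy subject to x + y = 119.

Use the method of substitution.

Substitute y = 119 - x into f(x,y) = xy:
g(x) = x(119 - x) = 119x - x^2
g'(x) = 119 - 2x = 0  =>  x = 119/2
y = 119 - 119/2 = 119/2
Maximum value = (119/2) * (119/2) = 14161/4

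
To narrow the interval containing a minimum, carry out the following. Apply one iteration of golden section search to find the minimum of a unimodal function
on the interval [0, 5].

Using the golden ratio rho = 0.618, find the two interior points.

Golden section search on [0, 5].
Golden ratio rho = 0.618 (approx).
Interior points:
  x_1 = 0 + (1-0.618)*5 = 1.9100
  x_2 = 0 + 0.618*5 = 3.0900
Compare f(x_1) and f(x_2) to determine which subinterval to keep.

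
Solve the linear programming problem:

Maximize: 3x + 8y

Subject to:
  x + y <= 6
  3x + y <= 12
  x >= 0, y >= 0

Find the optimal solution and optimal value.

Feasible vertices: (0, 0), (0, 6), (3, 3), (4, 0)
Objective 3x + 8y at each:
  (0, 0): 0
  (0, 6): 48
  (3, 3): 33
  (4, 0): 12
Maximum is 48 at (0, 6).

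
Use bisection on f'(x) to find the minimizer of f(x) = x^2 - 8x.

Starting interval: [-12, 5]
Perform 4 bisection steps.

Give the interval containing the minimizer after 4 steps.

Finding critical point of f(x) = x^2 - 8x using bisection on f'(x) = 2x + -8.
f'(x) = 0 when x = 4.
Starting interval: [-12, 5]
Step 1: mid = -7/2, f'(mid) = -15, new interval = [-7/2, 5]
Step 2: mid = 3/4, f'(mid) = -13/2, new interval = [3/4, 5]
Step 3: mid = 23/8, f'(mid) = -9/4, new interval = [23/8, 5]
Step 4: mid = 63/16, f'(mid) = -1/8, new interval = [63/16, 5]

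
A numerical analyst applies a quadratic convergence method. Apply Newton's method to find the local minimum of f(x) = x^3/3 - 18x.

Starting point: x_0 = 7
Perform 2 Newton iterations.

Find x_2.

f(x) = x^3/3 - 18x
f'(x) = x^2 - 18, f''(x) = 2x
Newton update: x_{n+1} = x_n - (x_n^2 - 18)/(2*x_n)
Step 1: x_0 = 7, f'=31, f''=14, x_1 = 67/14
Step 2: x_1 = 67/14, f'=961/196, f''=67/7, x_2 = 8017/1876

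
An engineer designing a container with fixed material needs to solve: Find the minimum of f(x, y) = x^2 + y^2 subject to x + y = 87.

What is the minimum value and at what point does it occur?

Substitute y = 87 - x into f(x,y) = x^2 + y^2:
g(x) = x^2 + (87 - x)^2 = 2x^2 - 174x + 7569
g'(x) = 4x - 174 = 0  =>  x = 87/2
y = 87 - 87/2 = 87/2
Minimum value = (87/2)^2 + (87/2)^2 = 7569/2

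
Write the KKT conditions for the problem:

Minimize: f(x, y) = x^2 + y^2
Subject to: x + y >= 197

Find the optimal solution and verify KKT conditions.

KKT conditions for min x^2 + y^2 s.t. x + y >= 197:
Stationarity: 2x = mu, 2y = mu
So x = y = mu/2.
Complementary slackness: mu*(x + y - 197) = 0
Primal feasibility: x + y >= 197; dual feasibility: mu >= 0
If mu = 0 then x = y = 0, but 0 + 0 < 197 is infeasible, so the constraint is active.
Constraint active: x + y = 2*(mu/2) = 197 => mu = 197
x = y = 197/2, f = 38809/2
Verify: stationarity 2*(197/2) = 197 = mu; primal 197/2 + 197/2 = 197 >= 197; dual mu = 197 >= 0; complementary slackness 197*(197 - 197) = 0. All KKT conditions hold.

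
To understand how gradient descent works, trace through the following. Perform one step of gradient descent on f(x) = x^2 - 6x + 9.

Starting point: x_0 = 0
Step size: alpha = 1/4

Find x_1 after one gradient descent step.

f(x) = x^2 - 6x + 9
f'(x) = 2x - 6
f'(0) = 2*0 + (-6) = -6
x_1 = x_0 - alpha * f'(x_0) = 0 - 1/4 * -6 = 3/2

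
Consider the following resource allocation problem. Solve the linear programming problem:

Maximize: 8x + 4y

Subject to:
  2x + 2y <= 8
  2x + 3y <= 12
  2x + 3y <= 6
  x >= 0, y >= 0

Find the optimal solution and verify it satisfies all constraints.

Feasible vertices: (0, 0), (0, 2), (3, 0)
Objective 8x + 4y at each vertex:
  (0, 0): 0
  (0, 2): 8
  (3, 0): 24
Maximum is 24 at (3, 0).
Verify constraints at (x, y) = (3, 0):
  2*3 + 2*0 = 6 <= 8
  2*3 + 3*0 = 6 <= 12
  2*3 + 3*0 = 6 <= 6 (active)
  x = 3 >= 0, y = 0 >= 0. All constraints satisfied.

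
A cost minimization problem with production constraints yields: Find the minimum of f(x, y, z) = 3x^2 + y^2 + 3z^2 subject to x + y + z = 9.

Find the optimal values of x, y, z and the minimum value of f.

Using Lagrange multipliers on f = 3x^2 + y^2 + 3z^2 with constraint x + y + z = 9:
Conditions: 2*3*x = lambda, 2*1*y = lambda, 2*3*z = lambda
So x = lambda/6, y = lambda/2, z = lambda/6
Substituting into constraint: lambda * (5/6) = 9
lambda = 54/5
x = 9/5, y = 27/5, z = 9/5
Minimum value = 243/5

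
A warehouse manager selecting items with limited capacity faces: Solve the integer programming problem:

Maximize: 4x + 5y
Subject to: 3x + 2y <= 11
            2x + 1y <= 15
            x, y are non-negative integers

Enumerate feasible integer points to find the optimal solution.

Constraint 1: 3x + 2y <= 11
Constraint 2: 2x + 1y <= 15
Feasible x range (need y >= 0): 0 <= x <= min(11/3, 15/2) => x in {0, ..., 3}.
Enumerate feasible integer points row by row (the coefficient of y is 5 > 0, so for each x the largest feasible y gives the best value):
  x = 0: y <= min((11 - 3*0)/2, (15 - 2*0)/1) => y in {0, ..., 5}; best 4*0 + 5*5 = 25
  x = 1: y <= min((11 - 3*1)/2, (15 - 2*1)/1) => y in {0, ..., 4}; best 4*1 + 5*4 = 24
  x = 2: y <= min((11 - 3*2)/2, (15 - 2*2)/1) => y in {0, ..., 2}; best 4*2 + 5*2 = 18
  x = 3: y <= min((11 - 3*3)/2, (15 - 2*3)/1) => y in {0, ..., 1}; best 4*3 + 5*1 = 17
The maximum 4x + 5y = 25 is achieved at x = 0, y = 5.
Check: 3*0 + 2*5 = 10 <= 11 and 2*0 + 1*5 = 5 <= 15.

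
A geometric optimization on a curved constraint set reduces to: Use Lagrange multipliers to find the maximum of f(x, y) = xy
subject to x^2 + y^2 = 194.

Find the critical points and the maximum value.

Lagrange conditions: y = 2*lambda*x and x = 2*lambda*y
If x = 0 then y = 0, violating the constraint, so x, y != 0.
Dividing: y/x = x/y => x^2 = y^2 => y = x or y = -x
Constraint: 2x^2 = 194 => x^2 = 97 => x = +/-sqrt(97)
Critical points: (sqrt(97), sqrt(97)), (-sqrt(97), -sqrt(97)), (sqrt(97), -sqrt(97)), (-sqrt(97), sqrt(97))
  y = x:  xy = x^2 = 97  at (sqrt(97), sqrt(97)) and (-sqrt(97), -sqrt(97))
  y = -x: xy = -x^2 = -97 at (sqrt(97), -sqrt(97)) and (-sqrt(97), sqrt(97))
Maximum xy = 97 at (sqrt(97), sqrt(97)) and (-sqrt(97), -sqrt(97))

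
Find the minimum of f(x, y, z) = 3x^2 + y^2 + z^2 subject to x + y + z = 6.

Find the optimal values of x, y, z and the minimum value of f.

Using Lagrange multipliers on f = 3x^2 + y^2 + z^2 with constraint x + y + z = 6:
Conditions: 2*3*x = lambda, 2*1*y = lambda, 2*1*z = lambda
So x = lambda/6, y = lambda/2, z = lambda/2
Substituting into constraint: lambda * (7/6) = 6
lambda = 36/7
x = 6/7, y = 18/7, z = 18/7
Minimum value = 108/7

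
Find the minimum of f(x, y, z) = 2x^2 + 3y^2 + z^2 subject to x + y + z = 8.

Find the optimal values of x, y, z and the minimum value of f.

Using Lagrange multipliers on f = 2x^2 + 3y^2 + z^2 with constraint x + y + z = 8:
Conditions: 2*2*x = lambda, 2*3*y = lambda, 2*1*z = lambda
So x = lambda/4, y = lambda/6, z = lambda/2
Substituting into constraint: lambda * (11/12) = 8
lambda = 96/11
x = 24/11, y = 16/11, z = 48/11
Minimum value = 384/11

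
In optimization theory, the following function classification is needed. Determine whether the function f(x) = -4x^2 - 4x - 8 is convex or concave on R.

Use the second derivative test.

f(x) = -4x^2 - 4x - 8
f'(x) = -8x - 4
f''(x) = -8
Since f''(x) = -8 < 0 for all x, f is concave on R.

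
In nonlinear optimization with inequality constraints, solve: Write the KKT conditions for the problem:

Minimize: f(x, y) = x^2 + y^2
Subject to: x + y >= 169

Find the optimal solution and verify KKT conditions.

KKT conditions for min x^2 + y^2 s.t. x + y >= 169:
Stationarity: 2x = mu, 2y = mu
So x = y = mu/2.
Complementary slackness: mu*(x + y - 169) = 0
Primal feasibility: x + y >= 169; dual feasibility: mu >= 0
If mu = 0 then x = y = 0, but 0 + 0 < 169 is infeasible, so the constraint is active.
Constraint active: x + y = 2*(mu/2) = 169 => mu = 169
x = y = 169/2, f = 28561/2
Verify: stationarity 2*(169/2) = 169 = mu; primal 169/2 + 169/2 = 169 >= 169; dual mu = 169 >= 0; complementary slackness 169*(169 - 169) = 0. All KKT conditions hold.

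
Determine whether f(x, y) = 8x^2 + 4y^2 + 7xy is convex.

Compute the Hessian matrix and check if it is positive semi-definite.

f(x,y) = 8x^2 + 4y^2 + 7xy
Hessian H = [[16, 7], [7, 8]]
trace(H) = 24, det(H) = 79
Eigenvalues: (24 +/- sqrt(260)) / 2 = 20.06, 3.938
Since both eigenvalues > 0, f is convex.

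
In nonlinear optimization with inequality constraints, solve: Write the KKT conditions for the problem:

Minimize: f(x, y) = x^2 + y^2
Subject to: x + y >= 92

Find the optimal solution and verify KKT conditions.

KKT conditions for min x^2 + y^2 s.t. x + y >= 92:
Stationarity: 2x = mu, 2y = mu
So x = y = mu/2.
Complementary slackness: mu*(x + y - 92) = 0
Primal feasibility: x + y >= 92; dual feasibility: mu >= 0
If mu = 0 then x = y = 0, but 0 + 0 < 92 is infeasible, so the constraint is active.
Constraint active: x + y = 2*(mu/2) = 92 => mu = 92
x = y = 46, f = 4232
Verify: stationarity 2*46 = 92 = mu; primal 46 + 46 = 92 >= 92; dual mu = 92 >= 0; complementary slackness 92*(92 - 92) = 0. All KKT conditions hold.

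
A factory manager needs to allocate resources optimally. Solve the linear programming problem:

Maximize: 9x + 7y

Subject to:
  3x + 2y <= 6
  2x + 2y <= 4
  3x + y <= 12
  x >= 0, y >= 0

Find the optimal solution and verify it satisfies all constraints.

Feasible vertices: (0, 0), (0, 2), (2, 0)
Objective 9x + 7y at each vertex:
  (0, 0): 0
  (0, 2): 14
  (2, 0): 18
Maximum is 18 at (2, 0).
Verify constraints at (x, y) = (2, 0):
  3*2 + 2*0 = 6 <= 6 (active)
  2*2 + 2*0 = 4 <= 4 (active)
  3*2 + 1*0 = 6 <= 12
  x = 2 >= 0, y = 0 >= 0. All constraints satisfied.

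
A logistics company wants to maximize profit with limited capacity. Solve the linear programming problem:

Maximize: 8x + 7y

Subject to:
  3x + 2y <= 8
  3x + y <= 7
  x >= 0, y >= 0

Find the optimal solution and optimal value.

Feasible vertices: (0, 0), (0, 4), (2, 1), (7/3, 0)
Objective 8x + 7y at each:
  (0, 0): 0
  (0, 4): 28
  (2, 1): 23
  (7/3, 0): 56/3
Maximum is 28 at (0, 4).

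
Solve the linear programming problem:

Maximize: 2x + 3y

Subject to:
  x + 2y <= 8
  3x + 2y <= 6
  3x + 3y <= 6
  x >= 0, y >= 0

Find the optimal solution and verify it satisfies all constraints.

Feasible vertices: (0, 0), (0, 2), (2, 0)
Objective 2x + 3y at each vertex:
  (0, 0): 0
  (0, 2): 6
  (2, 0): 4
Maximum is 6 at (0, 2).
Verify constraints at (x, y) = (0, 2):
  1*0 + 2*2 = 4 <= 8
  3*0 + 2*2 = 4 <= 6
  3*0 + 3*2 = 6 <= 6 (active)
  x = 0 >= 0, y = 2 >= 0. All constraints satisfied.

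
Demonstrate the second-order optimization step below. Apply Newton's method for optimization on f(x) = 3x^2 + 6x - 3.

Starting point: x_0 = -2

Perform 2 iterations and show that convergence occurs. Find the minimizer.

f(x) = 3x^2 + 6x - 3, f'(x) = 6x + (6), f''(x) = 6
Step 1: f'(-2) = -6, x_1 = -2 - -6/6 = -1
Step 2: f'(-1) = 0, x_2 = -1 (converged)
Newton's method converges in 1 step for quadratics.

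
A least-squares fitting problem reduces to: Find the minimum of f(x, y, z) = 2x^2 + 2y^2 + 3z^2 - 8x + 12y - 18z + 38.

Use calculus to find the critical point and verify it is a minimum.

f(x,y,z) = 2x^2 + 2y^2 + 3z^2 - 8x + 12y - 18z + 38
df/dx = 4x + (-8) = 0 => x = 2
df/dy = 4y + (12) = 0 => y = -3
df/dz = 6z + (-18) = 0 => z = 3
f(2,-3,3) = 2*(2)^2 + 2*(-3)^2 + 3*(3)^2 + -8*(2) + 12*(-3) + -18*(3) + 38 = -15
Hessian is diagonal with entries 4, 4, 6 > 0, confirmed minimum.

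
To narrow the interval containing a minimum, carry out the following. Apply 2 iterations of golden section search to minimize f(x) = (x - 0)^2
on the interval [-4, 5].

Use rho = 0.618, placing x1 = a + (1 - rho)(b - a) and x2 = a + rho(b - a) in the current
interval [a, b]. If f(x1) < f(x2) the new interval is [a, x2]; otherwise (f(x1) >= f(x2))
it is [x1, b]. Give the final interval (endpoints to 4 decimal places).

Golden section search for min of f(x) = (x - 0)^2 on [-4, 5].
Each step: x1 = a + (1 - rho)(b - a), x2 = a + rho(b - a); if f(x1) < f(x2) keep [a, x2], otherwise keep [x1, b].
Step 1: [-4.0000, 5.0000], x1=-0.5620 (f=0.3158), x2=1.5620 (f=2.4398); f(x1) < f(x2) => keep [-4.0000, 1.5620]
Step 2: [-4.0000, 1.5620], x1=-1.8753 (f=3.5168), x2=-0.5627 (f=0.3166); f(x1) > f(x2) => keep [-1.8753, 1.5620]
Final interval: [-1.8753, 1.5620]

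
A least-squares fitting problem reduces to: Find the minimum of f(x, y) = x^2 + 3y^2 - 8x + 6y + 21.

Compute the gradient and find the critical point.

f(x,y) = x^2 + 3y^2 - 8x + 6y + 21
df/dx = 2x + (-8) = 0  =>  x = 4
df/dy = 6y + (6) = 0  =>  y = -1
f(4, -1) = 1*(4)^2 + 3*(-1)^2 + -8*(4) + 6*(-1) + 21 = 2
Hessian is diagonal with entries 2, 6 > 0, so this is a minimum.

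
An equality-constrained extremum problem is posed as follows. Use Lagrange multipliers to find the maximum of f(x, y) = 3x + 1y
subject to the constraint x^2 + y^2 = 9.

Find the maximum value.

Set up Lagrange conditions: grad f = lambda * grad g
  3 = 2*lambda*x
  1 = 2*lambda*y
From these: x/y = 3/1, so x = 3t, y = 1t for some t.
Substitute into constraint: (3t)^2 + (1t)^2 = 9
  t^2 * 10 = 9
  t = sqrt(9/10)
Maximum = 3*x + 1*y = (3^2 + 1^2)*t = 10 * sqrt(9/10) = sqrt(90)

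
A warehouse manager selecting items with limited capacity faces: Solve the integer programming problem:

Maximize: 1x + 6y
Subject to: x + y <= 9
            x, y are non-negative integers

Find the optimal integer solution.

Objective: 1x + 6y, constraint: x + y <= 9
Coefficient of y is 6 > coefficient of x is 1, so allocate the entire budget to y.
Optimal: x = 0, y = 9, value = 54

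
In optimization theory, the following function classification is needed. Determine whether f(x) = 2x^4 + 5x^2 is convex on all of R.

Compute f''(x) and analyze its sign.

f(x) = 2x^4 + 5x^2
f'(x) = 8x^3 + 10x
f''(x) = 24x^2 + 10
f''(x) = 24x^2 + 10 >= 10 > 0 for all x
Therefore, f is convex on R.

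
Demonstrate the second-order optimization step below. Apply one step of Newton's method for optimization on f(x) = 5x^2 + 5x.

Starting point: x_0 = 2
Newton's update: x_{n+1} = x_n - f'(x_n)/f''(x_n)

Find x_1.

f(x) = 5x^2 + 5x
f'(x) = 10x + (5), f''(x) = 10
Newton step: x_1 = x_0 - f'(x_0)/f''(x_0)
f'(2) = 25
x_1 = 2 - 25/10 = -1/2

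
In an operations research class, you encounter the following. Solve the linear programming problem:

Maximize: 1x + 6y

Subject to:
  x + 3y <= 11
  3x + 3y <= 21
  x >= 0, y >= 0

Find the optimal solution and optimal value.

Feasible vertices: (0, 0), (0, 11/3), (5, 2), (7, 0)
Objective 1x + 6y at each:
  (0, 0): 0
  (0, 11/3): 22
  (5, 2): 17
  (7, 0): 7
Maximum is 22 at (0, 11/3).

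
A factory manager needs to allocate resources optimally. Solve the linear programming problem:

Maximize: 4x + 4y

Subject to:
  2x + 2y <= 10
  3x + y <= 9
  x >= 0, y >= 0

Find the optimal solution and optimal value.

Feasible vertices: (0, 0), (0, 5), (2, 3), (3, 0)
Objective 4x + 4y at each:
  (0, 0): 0
  (0, 5): 20
  (2, 3): 20
  (3, 0): 12
Maximum is 20 at (0, 5).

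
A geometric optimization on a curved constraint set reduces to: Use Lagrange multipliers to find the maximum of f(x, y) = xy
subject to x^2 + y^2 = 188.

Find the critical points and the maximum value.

Lagrange conditions: y = 2*lambda*x and x = 2*lambda*y
If x = 0 then y = 0, violating the constraint, so x, y != 0.
Dividing: y/x = x/y => x^2 = y^2 => y = x or y = -x
Constraint: 2x^2 = 188 => x^2 = 94 => x = +/-sqrt(94)
Critical points: (sqrt(94), sqrt(94)), (-sqrt(94), -sqrt(94)), (sqrt(94), -sqrt(94)), (-sqrt(94), sqrt(94))
  y = x:  xy = x^2 = 94  at (sqrt(94), sqrt(94)) and (-sqrt(94), -sqrt(94))
  y = -x: xy = -x^2 = -94 at (sqrt(94), -sqrt(94)) and (-sqrt(94), sqrt(94))
Maximum xy = 94 at (sqrt(94), sqrt(94)) and (-sqrt(94), -sqrt(94))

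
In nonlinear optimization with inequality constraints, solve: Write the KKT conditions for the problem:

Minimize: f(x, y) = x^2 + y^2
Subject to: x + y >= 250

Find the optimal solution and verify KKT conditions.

KKT conditions for min x^2 + y^2 s.t. x + y >= 250:
Stationarity: 2x = mu, 2y = mu
So x = y = mu/2.
Complementary slackness: mu*(x + y - 250) = 0
Primal feasibility: x + y >= 250; dual feasibility: mu >= 0
If mu = 0 then x = y = 0, but 0 + 0 < 250 is infeasible, so the constraint is active.
Constraint active: x + y = 2*(mu/2) = 250 => mu = 250
x = y = 125, f = 31250
Verify: stationarity 2*125 = 250 = mu; primal 125 + 125 = 250 >= 250; dual mu = 250 >= 0; complementary slackness 250*(250 - 250) = 0. All KKT conditions hold.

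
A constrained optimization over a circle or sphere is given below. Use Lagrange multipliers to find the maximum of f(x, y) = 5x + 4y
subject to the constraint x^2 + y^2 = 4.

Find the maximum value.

Set up Lagrange conditions: grad f = lambda * grad g
  5 = 2*lambda*x
  4 = 2*lambda*y
From these: x/y = 5/4, so x = 5t, y = 4t for some t.
Substitute into constraint: (5t)^2 + (4t)^2 = 4
  t^2 * 41 = 4
  t = sqrt(4/41)
Maximum = 5*x + 4*y = (5^2 + 4^2)*t = 41 * sqrt(4/41) = sqrt(164)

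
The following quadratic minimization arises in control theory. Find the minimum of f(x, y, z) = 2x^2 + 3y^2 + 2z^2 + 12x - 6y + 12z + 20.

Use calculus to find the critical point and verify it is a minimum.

f(x,y,z) = 2x^2 + 3y^2 + 2z^2 + 12x - 6y + 12z + 20
df/dx = 4x + (12) = 0 => x = -3
df/dy = 6y + (-6) = 0 => y = 1
df/dz = 4z + (12) = 0 => z = -3
f(-3,1,-3) = 2*(-3)^2 + 3*(1)^2 + 2*(-3)^2 + 12*(-3) + -6*(1) + 12*(-3) + 20 = -19
Hessian is diagonal with entries 4, 6, 4 > 0, confirmed minimum.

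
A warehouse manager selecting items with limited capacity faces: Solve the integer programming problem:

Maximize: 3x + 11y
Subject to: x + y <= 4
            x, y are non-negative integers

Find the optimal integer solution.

Objective: 3x + 11y, constraint: x + y <= 4
Coefficient of y is 11 > coefficient of x is 3, so allocate the entire budget to y.
Optimal: x = 0, y = 4, value = 44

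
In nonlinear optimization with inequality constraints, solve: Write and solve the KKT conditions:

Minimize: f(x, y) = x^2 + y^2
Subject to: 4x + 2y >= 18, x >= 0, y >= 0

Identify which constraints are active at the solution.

KKT conditions for min x^2 + y^2 s.t. 4x + 2y >= 18, x >= 0, y >= 0:
Stationarity: 2x = mu*4 + mu_x, 2y = mu*2 + mu_y, with mu, mu_x, mu_y >= 0
Complementary slackness: mu*(4x + 2y - 18) = 0, mu_x*x = 0, mu_y*y = 0
(0, 0) is infeasible (4*0 + 2*0 < 18), so if mu = 0 stationarity would force x = mu_x/2 >= 0, y = mu_y/2 >= 0 with mu_x*x = mu_y*y = 0, i.e. x = y = 0: contradiction. Hence mu > 0 and 4x + 2y = 18 is active.
Try x > 0, y > 0 (so mu_x = mu_y = 0): x = 4*mu/2, y = 2*mu/2
Substitute: 4*(4*mu/2) + 2*(2*mu/2) = 18
  mu*20/2 = 18 => mu = 9/5
x* = 18/5 > 0, y* = 9/5 > 0, consistent with mu_x = mu_y = 0.
f is convex and the constraints are linear, so this KKT point is the global minimum.
f* = 81/5
Active constraints: 4x + 2y >= 18 (holds with equality, mu = 9/5 > 0); x >= 0 and y >= 0 are inactive (mu_x = mu_y = 0).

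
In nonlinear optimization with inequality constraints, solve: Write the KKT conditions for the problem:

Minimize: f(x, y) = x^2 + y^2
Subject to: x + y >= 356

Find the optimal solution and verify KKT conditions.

KKT conditions for min x^2 + y^2 s.t. x + y >= 356:
Stationarity: 2x = mu, 2y = mu
So x = y = mu/2.
Complementary slackness: mu*(x + y - 356) = 0
Primal feasibility: x + y >= 356; dual feasibility: mu >= 0
If mu = 0 then x = y = 0, but 0 + 0 < 356 is infeasible, so the constraint is active.
Constraint active: x + y = 2*(mu/2) = 356 => mu = 356
x = y = 178, f = 63368
Verify: stationarity 2*178 = 356 = mu; primal 178 + 178 = 356 >= 356; dual mu = 356 >= 0; complementary slackness 356*(356 - 356) = 0. All KKT conditions hold.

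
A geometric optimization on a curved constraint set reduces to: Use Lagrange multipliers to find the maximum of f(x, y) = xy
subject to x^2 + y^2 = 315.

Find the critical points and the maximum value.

Lagrange conditions: y = 2*lambda*x and x = 2*lambda*y
If x = 0 then y = 0, violating the constraint, so x, y != 0.
Dividing: y/x = x/y => x^2 = y^2 => y = x or y = -x
Constraint: 2x^2 = 315 => x^2 = 315/2 => x = +/-sqrt(315/2)
Critical points: (sqrt(315/2), sqrt(315/2)), (-sqrt(315/2), -sqrt(315/2)), (sqrt(315/2), -sqrt(315/2)), (-sqrt(315/2), sqrt(315/2))
  y = x:  xy = x^2 = 315/2  at (sqrt(315/2), sqrt(315/2)) and (-sqrt(315/2), -sqrt(315/2))
  y = -x: xy = -x^2 = -315/2 at (sqrt(315/2), -sqrt(315/2)) and (-sqrt(315/2), sqrt(315/2))
Maximum xy = 315/2 at (sqrt(315/2), sqrt(315/2)) and (-sqrt(315/2), -sqrt(315/2))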